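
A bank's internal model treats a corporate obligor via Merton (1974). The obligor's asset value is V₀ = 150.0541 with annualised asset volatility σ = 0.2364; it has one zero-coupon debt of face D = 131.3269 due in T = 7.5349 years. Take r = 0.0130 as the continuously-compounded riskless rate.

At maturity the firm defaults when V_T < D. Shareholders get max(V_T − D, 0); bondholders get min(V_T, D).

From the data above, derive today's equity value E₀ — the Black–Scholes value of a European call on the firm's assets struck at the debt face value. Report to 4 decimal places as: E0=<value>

Work the structural quantities from V₀ = 150.0541 against face 131.3269:
d₁ = [ln(V₀/D) + (r + σ²/2)T] / (σ√T)
   = [ln(150.0541/131.3269) + (0.0130 + 0.5·0.2364²)·7.5349] / (0.2364·√7.5349)
   = [0.133306 + 0.308497] / 0.648913 = 0.680837
d₂ = d₁ − σ√T = 0.680837 − 0.648913 = 0.031924
N(d₁) = 0.752013,  N(d₂) = 0.512734,  e^(−rT) = 0.906691
E₀ = V₀·N(d₁) − D·e^(−rT)·N(d₂)
   = 150.0541·0.752013 − 131.3269·0.906691·0.512734 = 51.789882

E0=51.7899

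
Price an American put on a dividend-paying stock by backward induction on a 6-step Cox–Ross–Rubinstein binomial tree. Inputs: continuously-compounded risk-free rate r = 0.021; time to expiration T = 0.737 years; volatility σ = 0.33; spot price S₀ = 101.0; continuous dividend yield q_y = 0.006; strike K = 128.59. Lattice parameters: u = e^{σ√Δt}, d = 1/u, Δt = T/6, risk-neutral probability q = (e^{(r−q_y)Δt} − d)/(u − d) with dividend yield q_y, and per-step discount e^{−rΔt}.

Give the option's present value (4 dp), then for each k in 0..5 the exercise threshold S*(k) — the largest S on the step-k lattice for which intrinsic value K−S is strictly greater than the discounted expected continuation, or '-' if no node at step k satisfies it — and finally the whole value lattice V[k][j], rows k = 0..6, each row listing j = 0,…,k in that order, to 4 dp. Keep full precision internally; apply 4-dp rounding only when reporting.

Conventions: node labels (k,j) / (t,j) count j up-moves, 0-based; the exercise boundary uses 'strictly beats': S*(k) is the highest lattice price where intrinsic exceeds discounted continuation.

Δt=0.12283  u=1.12261  d=0.89078  q=0.47907  discount=0.99742
step 6 (expiry): payoffs max(K−S,0) = 78.1301 64.9977 48.4475 27.5900 1.3042 0.0000 0.0000
step 5: (k=5,j=0): S=56.6468, K−S=71.9432, hold=71.6537 ⇒ V=71.9432 exercise | (k=5,j=1): S=71.3894, K−S=57.2006, hold=56.9219 ⇒ V=57.2006 exercise | (k=5,j=2): S=89.9688, K−S=38.6212, hold=38.3562 ⇒ V=38.6212 exercise | (k=5,j=3): S=113.3837, K−S=15.2063, hold=14.9586 ⇒ V=15.2063 exercise | (k=5,j=4): S=142.8924, K−S=0.0000, hold=0.6777 ⇒ V=0.6777 continue | (k=5,j=5): S=180.0808, K−S=0.0000, hold=0.0000 ⇒ V=0.0000 continue  boundary S*=113.3837
step 4: (k=4,j=0): S=63.5923, K−S=64.9977, hold=64.7133 ⇒ V=64.9977 exercise | (k=4,j=1): S=80.1425, K−S=48.4475, hold=48.1753 ⇒ V=48.4475 exercise | (k=4,j=2): S=101.0000, K−S=27.5900, hold=27.3331 ⇒ V=27.5900 exercise | (k=4,j=3): S=127.2858, K−S=1.3042, hold=8.2248 ⇒ V=8.2248 continue | (k=4,j=4): S=160.4125, K−S=0.0000, hold=0.3521 ⇒ V=0.3521 continue  boundary S*=101.0000
step 3: (k=3,j=0): S=71.3894, K−S=57.2006, hold=56.9219 ⇒ V=57.2006 exercise | (k=3,j=1): S=89.9688, K−S=38.6212, hold=38.3562 ⇒ V=38.6212 exercise | (k=3,j=2): S=113.3837, K−S=15.2063, hold=18.2655 ⇒ V=18.2655 continue | (k=3,j=3): S=142.8924, K−S=0.0000, hold=4.4417 ⇒ V=4.4417 continue  boundary S*=89.9688
step 2: (k=2,j=0): S=80.1425, K−S=48.4475, hold=48.1753 ⇒ V=48.4475 exercise | (k=2,j=1): S=101.0000, K−S=27.5900, hold=28.7949 ⇒ V=28.7949 continue | (k=2,j=2): S=127.2858, K−S=1.3042, hold=11.6129 ⇒ V=11.6129 continue  boundary S*=80.1425
step 1: (k=1,j=0): S=89.9688, K−S=38.6212, hold=38.9319 ⇒ V=38.9319 continue | (k=1,j=1): S=113.3837, K−S=15.2063, hold=20.5105 ⇒ V=20.5105 continue  boundary S*=-
step 0: (k=0,j=0): S=101.0000, K−S=27.5900, hold=30.0292 ⇒ V=30.0292 continue  boundary S*=-

price = 30.0292
boundary = - - 80.1425 89.9688 101.0000 113.3837
tree:
30.0292
38.9319 20.5105
48.4475 28.7949 11.6129
57.2006 38.6212 18.2655 4.4417
64.9977 48.4475 27.5900 8.2248 0.3521
71.9432 57.2006 38.6212 15.2063 0.6777 0.0000
78.1301 64.9977 48.4475 27.5900 1.3042 0.0000 0.0000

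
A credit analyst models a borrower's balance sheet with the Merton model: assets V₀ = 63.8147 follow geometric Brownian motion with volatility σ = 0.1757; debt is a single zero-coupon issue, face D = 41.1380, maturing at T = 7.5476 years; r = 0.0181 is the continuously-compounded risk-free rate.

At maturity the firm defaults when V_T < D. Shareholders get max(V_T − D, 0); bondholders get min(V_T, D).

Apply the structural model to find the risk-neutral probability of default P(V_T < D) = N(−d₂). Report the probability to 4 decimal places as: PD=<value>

With assets at 63.8147 and a single debt payment of 41.1380 at 7.5476 years:
d₁ = [ln(V₀/D) + (r + σ²/2)T] / (σ√T)
   = [ln(63.8147/41.1380) + (0.0181 + 0.5·0.1757²)·7.5476] / (0.1757·√7.5476)
   = [0.439051 + 0.253111] / 0.482699 = 1.433942
d₂ = d₁ − σ√T = 1.433942 − 0.482699 = 0.951243
risk-neutral PD = N(−d₂) = N(-0.951243) = 0.170741

PD=0.1707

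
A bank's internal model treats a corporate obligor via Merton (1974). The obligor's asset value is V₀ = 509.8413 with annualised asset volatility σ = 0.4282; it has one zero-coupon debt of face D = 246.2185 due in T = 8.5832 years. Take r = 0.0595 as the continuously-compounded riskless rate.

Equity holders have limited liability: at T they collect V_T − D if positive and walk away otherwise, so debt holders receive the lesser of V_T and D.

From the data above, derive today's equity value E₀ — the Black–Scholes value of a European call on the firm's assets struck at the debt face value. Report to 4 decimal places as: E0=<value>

E0=388.0681

Apply the equity-as-call identities (strike 246.2185, horizon 8.5832 years):
d₁ = [ln(V₀/D) + (r + σ²/2)T] / (σ√T)
   = [ln(509.8413/246.2185) + (0.0595 + 0.5·0.4282²)·8.5832] / (0.4282·√8.5832)
   = [0.727880 + 1.297588] / 1.254502 = 1.614560
d₂ = d₁ − σ√T = 1.614560 − 1.254502 = 0.360058
N(d₁) = 0.946797,  N(d₂) = 0.640598,  e^(−rT) = 0.600075
E₀ = V₀·N(d₁) − D·e^(−rT)·N(d₂)
   = 509.8413·0.946797 − 246.2185·0.600075·0.640598 = 388.068081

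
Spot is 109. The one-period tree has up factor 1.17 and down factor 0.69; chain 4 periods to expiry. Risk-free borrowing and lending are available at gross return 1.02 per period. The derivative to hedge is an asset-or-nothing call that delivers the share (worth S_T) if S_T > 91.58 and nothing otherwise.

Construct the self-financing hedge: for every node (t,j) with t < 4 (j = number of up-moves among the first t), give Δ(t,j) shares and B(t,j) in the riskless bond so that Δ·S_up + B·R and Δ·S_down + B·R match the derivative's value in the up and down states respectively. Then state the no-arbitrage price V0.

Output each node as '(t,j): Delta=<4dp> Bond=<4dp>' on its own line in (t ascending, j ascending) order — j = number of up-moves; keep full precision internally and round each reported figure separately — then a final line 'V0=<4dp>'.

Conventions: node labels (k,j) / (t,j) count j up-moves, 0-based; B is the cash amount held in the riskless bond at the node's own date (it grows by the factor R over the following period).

Risk-neutral probability p* = (R−d)/(u−d) = (1.02−0.69)/(1.17−0.69) = 0.6875.
Terminal payoffs: V(4,0)=0.0000, V(4,1)=0.0000, V(4,2)=0.0000, V(4,3)=120.4573, V(4,4)=204.2537
Node (3,0) S=35.8075: V=(p*·0.0000+(1−p*)·0.0000)/1.02=0.0000; Δ=(0.0000−0.0000)/(41.8948−24.7072)=0.0000; B=V−Δ·S=0.0000
Node (3,1) S=60.7170: V=(p*·0.0000+(1−p*)·0.0000)/1.02=0.0000; Δ=(0.0000−0.0000)/(71.0389−41.8948)=0.0000; B=V−Δ·S=0.0000
Node (3,2) S=102.9550: V=(p*·120.4573+(1−p*)·0.0000)/1.02=81.1906; Δ=(120.4573−0.0000)/(120.4573−71.0389)=2.4375; B=V−Δ·S=-169.7621
Node (3,3) S=174.5758: V=(p*·204.2537+(1−p*)·120.4573)/1.02=174.5758; Δ=(204.2537−120.4573)/(204.2537−120.4573)=1.0000; B=V−Δ·S=0.0000
Node (2,0) S=51.8949: V=(p*·0.0000+(1−p*)·0.0000)/1.02=0.0000; Δ=(0.0000−0.0000)/(60.7170−35.8075)=0.0000; B=V−Δ·S=0.0000
Node (2,1) S=87.9957: V=(p*·81.1906+(1−p*)·0.0000)/1.02=54.7241; Δ=(81.1906−0.0000)/(102.9550−60.7170)=1.9222; B=V−Δ·S=-114.4230
Node (2,2) S=149.2101: V=(p*·174.5758+(1−p*)·81.1906)/1.02=142.5421; Δ=(174.5758−81.1906)/(174.5758−102.9550)=1.3039; B=V−Δ·S=-52.0105
Node (1,0) S=75.2100: V=(p*·54.7241+(1−p*)·0.0000)/1.02=36.8851; Δ=(54.7241−0.0000)/(87.9957−51.8949)=1.5159; B=V−Δ·S=-77.1234
Node (1,1) S=127.5300: V=(p*·142.5421+(1−p*)·54.7241)/1.02=112.8421; Δ=(142.5421−54.7241)/(149.2101−87.9957)=1.4346; B=V−Δ·S=-70.1121
Node (0,0) S=109.0000: V=(p*·112.8421+(1−p*)·36.8851)/1.02=87.3584; Δ=(112.8421−36.8851)/(127.5300−75.2100)=1.4518; B=V−Δ·S=-70.8854
Check: Δ(0,0)·S0 + B(0,0) = 87.3584 = V0.

(0,0): Delta=1.4518 Bond=-70.8854
(1,0): Delta=1.5159 Bond=-77.1234
(1,1): Delta=1.4346 Bond=-70.1121
(2,0): Delta=0.0000 Bond=0.0000
(2,1): Delta=1.9222 Bond=-114.4230
(2,2): Delta=1.3039 Bond=-52.0105
(3,0): Delta=0.0000 Bond=0.0000
(3,1): Delta=0.0000 Bond=0.0000
(3,2): Delta=2.4375 Bond=-169.7621
(3,3): Delta=1.0000 Bond=0.0000
V0=87.3584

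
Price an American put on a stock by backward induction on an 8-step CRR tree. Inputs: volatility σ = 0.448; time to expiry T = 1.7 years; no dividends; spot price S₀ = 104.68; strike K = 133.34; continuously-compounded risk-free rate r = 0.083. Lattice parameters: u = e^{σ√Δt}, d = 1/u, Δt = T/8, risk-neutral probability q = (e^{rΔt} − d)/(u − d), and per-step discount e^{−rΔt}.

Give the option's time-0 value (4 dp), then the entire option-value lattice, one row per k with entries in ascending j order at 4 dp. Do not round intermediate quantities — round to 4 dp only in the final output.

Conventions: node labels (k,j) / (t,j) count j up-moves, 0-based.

price = 36.0459
tree:
36.0459
48.7827 24.1650
64.0797 34.7125 14.1204
77.0028 48.1921 22.0143 6.4593
87.5147 64.0797 33.2326 11.1973 1.7881
96.0651 77.0028 48.1921 18.9488 3.5777 0.0000
103.0202 87.5147 64.0797 30.9999 7.1586 0.0000 0.0000
108.6775 96.0651 77.0028 48.1921 14.3236 0.0000 0.0000 0.0000
113.2792 103.0202 87.5147 64.0797 28.6600 0.0000 0.0000 0.0000 0.0000

Δt=0.21250  u=1.22939  d=0.81341  q=0.49133  discount=0.98252
step 8 (expiry): payoffs max(K−S,0) = 113.2792 103.0202 87.5147 64.0797 28.6600 0.0000 0.0000 0.0000 0.0000
k=7: (k=7,j=0): S=24.6625, K−S=108.6775, hold=106.3463 ⇒ V=108.6775 exercise | (k=7,j=1): S=37.2749, K−S=96.0651, hold=93.7340 ⇒ V=96.0651 exercise | (k=7,j=2): S=56.3372, K−S=77.0028, hold=74.6717 ⇒ V=77.0028 exercise | (k=7,j=3): S=85.1479, K−S=48.1921, hold=45.8609 ⇒ V=48.1921 exercise | (k=7,j=4): S=128.6925, K−S=4.6475, hold=14.3236 ⇒ V=14.3236 continue | (k=7,j=5): S=194.5057, K−S=0.0000, hold=0.0000 ⇒ V=0.0000 continue | (k=7,j=6): S=293.9757, K−S=0.0000, hold=0.0000 ⇒ V=0.0000 continue | (k=7,j=7): S=444.3145, K−S=0.0000, hold=0.0000 ⇒ V=0.0000 continue
k=6: (k=6,j=0): S=30.3198, K−S=103.0202, hold=100.6890 ⇒ V=103.0202 exercise | (k=6,j=1): S=45.8253, K−S=87.5147, hold=85.1835 ⇒ V=87.5147 exercise | (k=6,j=2): S=69.2603, K−S=64.0797, hold=61.7485 ⇒ V=64.0797 exercise | (k=6,j=3): S=104.6800, K−S=28.6600, hold=30.9999 ⇒ V=30.9999 continue | (k=6,j=4): S=158.2132, K−S=0.0000, hold=7.1586 ⇒ V=7.1586 continue | (k=6,j=5): S=239.1233, K−S=0.0000, hold=0.0000 ⇒ V=0.0000 continue | (k=6,j=6): S=361.4107, K−S=0.0000, hold=0.0000 ⇒ V=0.0000 continue
k=5: (k=5,j=0): S=37.2749, K−S=96.0651, hold=93.7340 ⇒ V=96.0651 exercise | (k=5,j=1): S=56.3372, K−S=77.0028, hold=74.6717 ⇒ V=77.0028 exercise | (k=5,j=2): S=85.1479, K−S=48.1921, hold=46.9904 ⇒ V=48.1921 exercise | (k=5,j=3): S=128.6925, K−S=4.6475, hold=18.9488 ⇒ V=18.9488 continue | (k=5,j=4): S=194.5057, K−S=0.0000, hold=3.5777 ⇒ V=3.5777 continue | (k=5,j=5): S=293.9757, K−S=0.0000, hold=0.0000 ⇒ V=0.0000 continue
k=4: (k=4,j=0): S=45.8253, K−S=87.5147, hold=85.1835 ⇒ V=87.5147 exercise | (k=4,j=1): S=69.2603, K−S=64.0797, hold=61.7485 ⇒ V=64.0797 exercise | (k=4,j=2): S=104.6800, K−S=28.6600, hold=33.2326 ⇒ V=33.2326 continue | (k=4,j=3): S=158.2132, K−S=0.0000, hold=11.1973 ⇒ V=11.1973 continue | (k=4,j=4): S=239.1233, K−S=0.0000, hold=1.7881 ⇒ V=1.7881 continue
k=3: (k=3,j=0): S=56.3372, K−S=77.0028, hold=74.6717 ⇒ V=77.0028 exercise | (k=3,j=1): S=85.1479, K−S=48.1921, hold=48.0683 ⇒ V=48.1921 exercise | (k=3,j=2): S=128.6925, K−S=4.6475, hold=22.0143 ⇒ V=22.0143 continue | (k=3,j=3): S=194.5057, K−S=0.0000, hold=6.4593 ⇒ V=6.4593 continue
k=2: (k=2,j=0): S=69.2603, K−S=64.0797, hold=61.7485 ⇒ V=64.0797 exercise | (k=2,j=1): S=104.6800, K−S=28.6600, hold=34.7125 ⇒ V=34.7125 continue | (k=2,j=2): S=158.2132, K−S=0.0000, hold=14.1204 ⇒ V=14.1204 continue
k=1: (k=1,j=0): S=85.1479, K−S=48.1921, hold=48.7827 ⇒ V=48.7827 continue | (k=1,j=1): S=128.6925, K−S=4.6475, hold=24.1650 ⇒ V=24.1650 continue
k=0: (k=0,j=0): S=104.6800, K−S=28.6600, hold=36.0459 ⇒ V=36.0459 continue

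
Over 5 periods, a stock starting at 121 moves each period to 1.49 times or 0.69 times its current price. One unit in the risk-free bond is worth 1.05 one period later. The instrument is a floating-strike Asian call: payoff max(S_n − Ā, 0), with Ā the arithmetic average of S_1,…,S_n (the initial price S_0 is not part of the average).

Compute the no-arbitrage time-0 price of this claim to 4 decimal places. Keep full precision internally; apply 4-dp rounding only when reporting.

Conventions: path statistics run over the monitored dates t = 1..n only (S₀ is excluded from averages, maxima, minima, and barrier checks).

price = 25.1078

No-arbitrage gives p* = (R−d)/(u−d) = 0.4500: enumerate every path, weight its payoff by its p*-probability, and discount by R^5.
Enumerate all 2^5 = 32 price paths (U = up ×1.49, D = down ×0.69); each path with k up-moves has probability p*^k·(1−p*)^(5−k).
DDDDD: Ā=45.4399, payoff=0.0000, prob=0.050328
UDDDD: Ā=98.1239, payoff=0.0000, prob=0.041178
DUDDD: Ā=78.7639, payoff=0.0000, prob=0.041178
UUDDD: Ā=170.0844, payoff=0.0000, prob=0.033691
DDUDD: Ā=65.4055, payoff=0.0000, prob=0.041178
UDUDD: Ā=141.2380, payoff=0.0000, prob=0.033691
DUUDD: Ā=121.8780, payoff=0.0000, prob=0.033691
UUUDD: Ā=263.1858, payoff=0.0000, prob=0.027565
DDDUD: Ā=56.1882, payoff=0.0000, prob=0.041178
UDDUD: Ā=121.3340, payoff=0.0000, prob=0.033691
DUDUD: Ā=101.9740, payoff=0.0000, prob=0.033691
UUDUD: Ā=220.2047, payoff=0.0000, prob=0.027565
DDUUD: Ā=88.6156, payoff=0.0000, prob=0.033691
UDUUD: Ā=191.3583, payoff=0.0000, prob=0.027565
DUUUD: Ā=171.9983, payoff=18.5663, prob=0.027565
UUUUD: Ā=371.4166, payoff=40.0925, prob=0.022553
DDDDU: Ā=49.8283, payoff=0.0000, prob=0.041178
UDDDU: Ā=107.6002, payoff=0.0000, prob=0.033691
DUDDU: Ā=88.2402, payoff=0.0078, prob=0.033691
UUDDU: Ā=190.5477, payoff=0.0169, prob=0.027565
DDUDU: Ā=74.8818, payoff=13.3662, prob=0.033691
UDUDU: Ā=161.7013, payoff=28.8633, prob=0.027565
DUUDU: Ā=142.3413, payoff=48.2233, prob=0.027565
UUUDU: Ā=307.3748, payoff=104.1344, prob=0.022553
DDDUU: Ā=65.6645, payoff=22.5835, prob=0.033691
UDDUU: Ā=141.7973, payoff=48.7673, prob=0.027565
DUDUU: Ā=122.4373, payoff=68.1273, prob=0.027565
UUDUU: Ā=264.3936, payoff=147.1156, prob=0.022553
DDUUU: Ā=109.0789, payoff=81.4857, prob=0.027565
UDUUU: Ā=235.5472, payoff=175.9620, prob=0.022553
DUUUU: Ā=216.1872, payoff=195.3220, prob=0.022553
UUUUU: Ā=466.8391, payoff=421.7822, prob=0.018453
Price = Σ prob·payoff / R^5 = 32.044608 / 1.276282 = 25.1078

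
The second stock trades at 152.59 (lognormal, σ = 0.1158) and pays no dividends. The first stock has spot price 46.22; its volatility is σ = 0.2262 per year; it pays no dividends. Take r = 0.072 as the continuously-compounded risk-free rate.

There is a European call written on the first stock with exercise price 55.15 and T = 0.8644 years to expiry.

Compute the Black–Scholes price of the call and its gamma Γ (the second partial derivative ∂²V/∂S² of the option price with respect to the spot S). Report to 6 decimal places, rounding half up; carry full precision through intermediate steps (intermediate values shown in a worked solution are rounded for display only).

σ√T = 0.2262·√0.8644 = 0.210305
d₁ = (ln(S/K) + (r+σ²/2)T) / (σ√T) = (ln(46.22/55.15) + (0.072+0.2262²/2)·0.8644) / 0.210305 = (-0.176644 + 0.084351) / 0.210305 = -0.438854
d₂ = d₁ − σ√T = -0.438854 − 0.210305 = -0.649159
e^{−rT} = 0.939660
N(d₁) = 0.330384,  N(d₂) = 0.258118
Call price V = S·N(d₁) − K·e^{−rT}·N(d₂) = 15.270338 − 13.376252 = 1.894086
φ(d₁) = (1/√(2π))·e^{−d₁²/2} = 0.362317
Γ = φ(d₁) / (S·σ·√T) = 0.037274

price = 1.894086
Γ = 0.037274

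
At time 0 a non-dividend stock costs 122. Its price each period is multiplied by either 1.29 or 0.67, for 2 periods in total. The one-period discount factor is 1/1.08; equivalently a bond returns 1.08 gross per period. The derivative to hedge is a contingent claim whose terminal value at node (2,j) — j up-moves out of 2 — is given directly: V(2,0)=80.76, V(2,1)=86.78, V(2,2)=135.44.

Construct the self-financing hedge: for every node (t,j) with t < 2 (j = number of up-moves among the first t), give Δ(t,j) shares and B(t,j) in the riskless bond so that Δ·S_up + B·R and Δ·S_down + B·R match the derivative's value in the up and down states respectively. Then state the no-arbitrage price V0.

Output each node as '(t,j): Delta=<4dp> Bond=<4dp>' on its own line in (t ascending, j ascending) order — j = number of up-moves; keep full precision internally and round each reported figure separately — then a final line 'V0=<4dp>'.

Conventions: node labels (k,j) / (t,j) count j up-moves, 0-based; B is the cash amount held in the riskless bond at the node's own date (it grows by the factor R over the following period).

No-arbitrage ⇒ martingale measure with p* = (R−d)/(u−d) = 0.6613.
Payoffs at expiry: V(2,0)=80.7600, V(2,1)=86.7800, V(2,2)=135.4400
  t=1,j=0: stock 81.7400 → up 105.4446 (V=86.7800), down 54.7658 (V=80.7600). Price 78.4639; hedge Δ=0.1188, bond B=68.7542.
  t=1,j=1: stock 157.3800 → up 203.0202 (V=135.4400), down 105.4446 (V=86.7800). Price 110.1467; hedge Δ=0.4987, bond B=31.6628.
  t=0,j=0: stock 122.0000 → up 157.3800 (V=110.1467), down 81.7400 (V=78.4639). Price 92.0513; hedge Δ=0.4189, bond B=40.9500.
Check: Δ(0,0)·S0 + B(0,0) = 92.0513 = V0.

(0,0): Delta=0.4189 Bond=40.9500
(1,0): Delta=0.1188 Bond=68.7542
(1,1): Delta=0.4987 Bond=31.6628
V0=92.0513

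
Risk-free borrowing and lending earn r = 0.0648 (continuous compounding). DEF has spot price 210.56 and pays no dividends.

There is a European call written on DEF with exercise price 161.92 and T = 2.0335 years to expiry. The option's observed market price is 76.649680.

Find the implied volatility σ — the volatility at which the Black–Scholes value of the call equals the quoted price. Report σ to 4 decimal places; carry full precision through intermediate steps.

At σ = 0.3154 the Black–Scholes value reproduces the quote:
σ√T = 0.3154·√2.0335 = 0.449763
d₁ = (ln(S/K) + (r+σ²/2)T) / (σ√T) = (ln(210.56/161.92) + (0.0648+0.3154²/2)·2.0335) / 0.449763 = (0.262668 + 0.232914) / 0.449763 = 1.101875
d₂ = d₁ − σ√T = 1.101875 − 0.449763 = 0.652111
e^{−rT} = 0.876542
N(d₁) = 0.864742,  N(d₂) = 0.742835
V = S·N(d₁) − K·e^{−rT}·N(d₂) = 182.080053 − 105.430373 = 76.649680 (the quoted price), and the Black–Scholes price is strictly increasing in σ, so σ is unique

sigma = 0.3154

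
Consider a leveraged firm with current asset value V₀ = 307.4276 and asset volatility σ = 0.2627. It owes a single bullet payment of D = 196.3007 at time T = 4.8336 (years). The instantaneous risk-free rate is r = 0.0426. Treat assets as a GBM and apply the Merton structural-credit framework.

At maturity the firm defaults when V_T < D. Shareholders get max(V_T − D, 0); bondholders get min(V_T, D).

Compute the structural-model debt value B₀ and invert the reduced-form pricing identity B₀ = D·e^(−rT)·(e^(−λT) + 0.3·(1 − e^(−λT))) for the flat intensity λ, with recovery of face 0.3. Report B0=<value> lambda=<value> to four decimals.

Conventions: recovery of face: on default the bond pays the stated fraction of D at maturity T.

B0=151.7718 lambda=0.0154

With assets at 307.4276 and a single debt payment of 196.3007 at 4.8336 years:
d₁ = [ln(V₀/D) + (r + σ²/2)T] / (σ√T)
   = [ln(307.4276/196.3007) + (0.0426 + 0.5·0.2627²)·4.8336] / (0.2627·√4.8336)
   = [0.448592 + 0.372698] / 0.577558 = 1.422005
d₂ = d₁ − σ√T = 1.422005 − 0.577558 = 0.844447
N(d₁) = 0.922488,  N(d₂) = 0.800790,  e^(−rT) = 0.813905
E₀ = V₀·N(d₁) − D·e^(−rT)·N(d₂)
   = 307.4276·0.922488 − 196.3007·0.813905·0.800790 = 155.655762
B₀ = V₀ − E₀ = 307.4276 − 155.655762 = 151.771838
e^(−λT) = (B₀·e^(rT)/D − 0.3)/(1 − 0.3) = (151.7718·1.228644/196.3007 − 0.3)/0.7 = 0.92848330
λ = −ln(0.92848330)/4.8336 = 0.015351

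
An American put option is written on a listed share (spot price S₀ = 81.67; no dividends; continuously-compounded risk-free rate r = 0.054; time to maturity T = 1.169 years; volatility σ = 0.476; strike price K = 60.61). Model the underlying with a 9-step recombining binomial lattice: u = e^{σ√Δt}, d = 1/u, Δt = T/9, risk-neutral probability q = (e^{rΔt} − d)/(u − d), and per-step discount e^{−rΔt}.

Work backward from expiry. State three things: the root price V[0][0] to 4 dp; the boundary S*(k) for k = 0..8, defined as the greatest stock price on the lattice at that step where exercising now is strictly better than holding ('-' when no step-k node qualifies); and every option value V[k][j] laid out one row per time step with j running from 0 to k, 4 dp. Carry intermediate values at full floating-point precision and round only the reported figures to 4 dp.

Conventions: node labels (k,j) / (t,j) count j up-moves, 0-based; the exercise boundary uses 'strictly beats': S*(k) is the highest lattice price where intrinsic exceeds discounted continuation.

price = 5.2317
boundary = - - - - - 34.6373 29.1770 34.6373 41.1195
tree:
5.2317
7.6428 2.6718
10.8884 4.2058 1.0335
15.0675 6.4783 1.7824 0.2298
20.1623 9.7176 3.0311 0.4430 0.0000
25.9727 14.1048 5.0627 0.8539 0.0000 0.0000
31.4330 19.6439 8.2548 1.6463 0.0000 0.0000 0.0000
36.0325 25.9727 13.0119 3.1737 0.0000 0.0000 0.0000 0.0000
39.9070 31.4330 19.4905 6.1184 0.0000 0.0000 0.0000 0.0000 0.0000
43.1707 36.0325 25.9727 11.7952 0.0000 0.0000 0.0000 0.0000 0.0000 0.0000

Δt=0.12989  u=1.18714  d=0.84236  q=0.47763  discount=0.99301
step 9 (expiry): payoffs max(K−S,0) = 43.1707 36.0325 25.9727 11.7952 0.0000 0.0000 0.0000 0.0000 0.0000 0.0000
step 8: (k=8,j=0): S=20.7030, K−S=39.9070, hold=39.4833 ⇒ V=39.9070 exercise | (k=8,j=1): S=29.1770, K−S=31.4330, hold=31.0093 ⇒ V=31.4330 exercise | (k=8,j=2): S=41.1195, K−S=19.4905, hold=19.0668 ⇒ V=19.4905 exercise | (k=8,j=3): S=57.9503, K−S=2.6597, hold=6.1184 ⇒ V=6.1184 continue | (k=8,j=4): S=81.6700, K−S=0.0000, hold=0.0000 ⇒ V=0.0000 continue | (k=8,j=5): S=115.0985, K−S=0.0000, hold=0.0000 ⇒ V=0.0000 continue | (k=8,j=6): S=162.2098, K−S=0.0000, hold=0.0000 ⇒ V=0.0000 continue | (k=8,j=7): S=228.6042, K−S=0.0000, hold=0.0000 ⇒ V=0.0000 continue | (k=8,j=8): S=322.1746, K−S=0.0000, hold=0.0000 ⇒ V=0.0000 continue  boundary S*=41.1195
step 7: (k=7,j=0): S=24.5775, K−S=36.0325, hold=35.6089 ⇒ V=36.0325 exercise | (k=7,j=1): S=34.6373, K−S=25.9727, hold=25.5490 ⇒ V=25.9727 exercise | (k=7,j=2): S=48.8148, K−S=11.7952, hold=13.0119 ⇒ V=13.0119 continue | (k=7,j=3): S=68.7953, K−S=0.0000, hold=3.1737 ⇒ V=3.1737 continue | (k=7,j=4): S=96.9541, K−S=0.0000, hold=0.0000 ⇒ V=0.0000 continue | (k=7,j=5): S=136.6386, K−S=0.0000, hold=0.0000 ⇒ V=0.0000 continue | (k=7,j=6): S=192.5664, K−S=0.0000, hold=0.0000 ⇒ V=0.0000 continue | (k=7,j=7): S=271.3862, K−S=0.0000, hold=0.0000 ⇒ V=0.0000 continue  boundary S*=34.6373
step 6: (k=6,j=0): S=29.1770, K−S=31.4330, hold=31.0093 ⇒ V=31.4330 exercise | (k=6,j=1): S=41.1195, K−S=19.4905, hold=19.6439 ⇒ V=19.6439 continue | (k=6,j=2): S=57.9503, K−S=2.6597, hold=8.2548 ⇒ V=8.2548 continue | (k=6,j=3): S=81.6700, K−S=0.0000, hold=1.6463 ⇒ V=1.6463 continue | (k=6,j=4): S=115.0985, K−S=0.0000, hold=0.0000 ⇒ V=0.0000 continue | (k=6,j=5): S=162.2098, K−S=0.0000, hold=0.0000 ⇒ V=0.0000 continue | (k=6,j=6): S=228.6042, K−S=0.0000, hold=0.0000 ⇒ V=0.0000 continue  boundary S*=29.1770
step 5: (k=5,j=0): S=34.6373, K−S=25.9727, hold=25.6218 ⇒ V=25.9727 exercise | (k=5,j=1): S=48.8148, K−S=11.7952, hold=14.1048 ⇒ V=14.1048 continue | (k=5,j=2): S=68.7953, K−S=0.0000, hold=5.0627 ⇒ V=5.0627 continue | (k=5,j=3): S=96.9541, K−S=0.0000, hold=0.8539 ⇒ V=0.8539 continue | (k=5,j=4): S=136.6386, K−S=0.0000, hold=0.0000 ⇒ V=0.0000 continue | (k=5,j=5): S=192.5664, K−S=0.0000, hold=0.0000 ⇒ V=0.0000 continue  boundary S*=34.6373
step 4: (k=4,j=0): S=41.1195, K−S=19.4905, hold=20.1623 ⇒ V=20.1623 continue | (k=4,j=1): S=57.9503, K−S=2.6597, hold=9.7176 ⇒ V=9.7176 continue | (k=4,j=2): S=81.6700, K−S=0.0000, hold=3.0311 ⇒ V=3.0311 continue | (k=4,j=3): S=115.0985, K−S=0.0000, hold=0.4430 ⇒ V=0.4430 continue | (k=4,j=4): S=162.2098, K−S=0.0000, hold=0.0000 ⇒ V=0.0000 continue  boundary S*=-
step 3: (k=3,j=0): S=48.8148, K−S=11.7952, hold=15.0675 ⇒ V=15.0675 continue | (k=3,j=1): S=68.7953, K−S=0.0000, hold=6.4783 ⇒ V=6.4783 continue | (k=3,j=2): S=96.9541, K−S=0.0000, hold=1.7824 ⇒ V=1.7824 continue | (k=3,j=3): S=136.6386, K−S=0.0000, hold=0.2298 ⇒ V=0.2298 continue  boundary S*=-
step 2: (k=2,j=0): S=57.9503, K−S=2.6597, hold=10.8884 ⇒ V=10.8884 continue | (k=2,j=1): S=81.6700, K−S=0.0000, hold=4.2058 ⇒ V=4.2058 continue | (k=2,j=2): S=115.0985, K−S=0.0000, hold=1.0335 ⇒ V=1.0335 continue  boundary S*=-
step 1: (k=1,j=0): S=68.7953, K−S=0.0000, hold=7.6428 ⇒ V=7.6428 continue | (k=1,j=1): S=96.9541, K−S=0.0000, hold=2.6718 ⇒ V=2.6718 continue  boundary S*=-
step 0: (k=0,j=0): S=81.6700, K−S=0.0000, hold=5.2317 ⇒ V=5.2317 continue  boundary S*=-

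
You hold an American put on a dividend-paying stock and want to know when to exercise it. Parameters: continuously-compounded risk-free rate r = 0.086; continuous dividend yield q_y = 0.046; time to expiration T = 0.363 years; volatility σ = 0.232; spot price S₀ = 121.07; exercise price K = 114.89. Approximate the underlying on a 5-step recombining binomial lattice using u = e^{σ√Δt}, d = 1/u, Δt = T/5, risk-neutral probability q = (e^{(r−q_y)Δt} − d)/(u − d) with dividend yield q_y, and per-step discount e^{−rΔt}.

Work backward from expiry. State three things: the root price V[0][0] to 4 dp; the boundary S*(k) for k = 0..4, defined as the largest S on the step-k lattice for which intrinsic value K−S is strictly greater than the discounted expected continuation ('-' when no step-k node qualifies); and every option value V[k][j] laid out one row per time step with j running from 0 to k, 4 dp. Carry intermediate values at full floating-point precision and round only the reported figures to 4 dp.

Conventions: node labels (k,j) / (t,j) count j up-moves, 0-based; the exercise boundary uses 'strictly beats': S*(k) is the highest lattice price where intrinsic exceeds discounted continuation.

price = 3.3353
boundary = - - - 100.3672 106.8416
tree:
3.3353
5.6327 1.1480
9.2368 2.2064 0.1355
14.5228 4.2237 0.2769 0.0000
20.6047 8.0484 0.5659 0.0000 0.0000
26.3182 14.5228 1.1565 0.0000 0.0000 0.0000

params: Δt=0.07260 u=1.06451 d=0.93940 q=0.50762 e^(-rΔt)=0.99378
t_5 payoffs: 26.3182 14.5228 1.1565 0.0000 0.0000 0.0000
t_4: node(4,0) S=94.2853 payoff=20.6047 vs cont=20.2040 → 20.6047 [stop]  node(4,1) S=106.8416 payoff=8.0484 vs cont=7.6896 → 8.0484 [stop]  node(4,2) S=121.0700 payoff=0.0000 vs cont=0.5659 → 0.5659 [wait]  node(4,3) S=137.1933 payoff=0.0000 vs cont=0.0000 → 0.0000 [wait]  node(4,4) S=155.4638 payoff=0.0000 vs cont=0.0000 → 0.0000 [wait]  ⇒ S*(4)=106.8416
t_3: node(3,0) S=100.3672 payoff=14.5228 vs cont=14.1423 → 14.5228 [stop]  node(3,1) S=113.7335 payoff=1.1565 vs cont=4.2237 → 4.2237 [wait]  node(3,2) S=128.8798 payoff=0.0000 vs cont=0.2769 → 0.2769 [wait]  node(3,3) S=146.0431 payoff=0.0000 vs cont=0.0000 → 0.0000 [wait]  ⇒ S*(3)=100.3672
t_2: node(2,0) S=106.8416 payoff=8.0484 vs cont=9.2368 → 9.2368 [wait]  node(2,1) S=121.0700 payoff=0.0000 vs cont=2.2064 → 2.2064 [wait]  node(2,2) S=137.1933 payoff=0.0000 vs cont=0.1355 → 0.1355 [wait]  ⇒ S*(2)=-
t_1: node(1,0) S=113.7335 payoff=1.1565 vs cont=5.6327 → 5.6327 [wait]  node(1,1) S=128.8798 payoff=0.0000 vs cont=1.1480 → 1.1480 [wait]  ⇒ S*(1)=-
t_0: node(0,0) S=121.0700 payoff=0.0000 vs cont=3.3353 → 3.3353 [wait]  ⇒ S*(0)=-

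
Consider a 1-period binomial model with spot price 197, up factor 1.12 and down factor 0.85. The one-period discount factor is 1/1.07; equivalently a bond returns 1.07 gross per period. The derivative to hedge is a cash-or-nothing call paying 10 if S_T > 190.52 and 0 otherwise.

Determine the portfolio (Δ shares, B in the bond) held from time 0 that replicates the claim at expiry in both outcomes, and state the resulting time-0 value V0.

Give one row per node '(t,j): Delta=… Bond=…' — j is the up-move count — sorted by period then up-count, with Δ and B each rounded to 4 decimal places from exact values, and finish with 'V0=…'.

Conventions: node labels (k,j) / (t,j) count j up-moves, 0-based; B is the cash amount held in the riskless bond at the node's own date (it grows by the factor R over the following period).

(0,0): Delta=0.1880 Bond=-29.4219
V0=7.6151

The replicating-portfolio and risk-neutral prices coincide; use p* = (1.07−0.85)/(1.12−0.85) = 0.8148 for the latter.
Terminal payoffs: V(1,0)=0.0000, V(1,1)=10.0000
Node (0,0) S=197.0000: V=(p*·10.0000+(1−p*)·0.0000)/1.07=7.6151; Δ=(10.0000−0.0000)/(220.6400−167.4500)=0.1880; B=V−Δ·S=-29.4219
Sanity check at the root: Δ(0,0)·S0 + B(0,0) reproduces V0 = 7.6151.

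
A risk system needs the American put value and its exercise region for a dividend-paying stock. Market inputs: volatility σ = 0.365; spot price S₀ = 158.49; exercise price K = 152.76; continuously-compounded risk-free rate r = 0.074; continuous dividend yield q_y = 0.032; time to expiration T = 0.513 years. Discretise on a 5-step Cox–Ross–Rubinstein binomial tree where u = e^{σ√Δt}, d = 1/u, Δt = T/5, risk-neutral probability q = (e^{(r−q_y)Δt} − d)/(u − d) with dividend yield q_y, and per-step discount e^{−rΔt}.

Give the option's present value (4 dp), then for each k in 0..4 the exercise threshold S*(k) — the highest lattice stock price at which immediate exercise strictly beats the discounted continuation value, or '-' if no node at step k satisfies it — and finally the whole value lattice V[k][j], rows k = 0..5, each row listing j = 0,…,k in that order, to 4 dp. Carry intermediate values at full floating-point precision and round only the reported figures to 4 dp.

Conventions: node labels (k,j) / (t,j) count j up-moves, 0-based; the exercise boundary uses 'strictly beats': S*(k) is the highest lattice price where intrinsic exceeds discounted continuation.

price = 12.7092
boundary = - - - 111.6032 125.4445
tree:
12.7092
19.5277 5.7885
28.9905 9.9525 1.5314
41.1568 16.7401 3.0211 0.0000
53.4709 27.3155 5.9599 0.0000 0.0000
64.4263 41.1568 11.7575 0.0000 0.0000 0.0000

Δt=0.10260, u=1.12402, d=0.88966, q=0.48923, disc=e^(-rΔt)=0.99244
k=5 terminal: V=max(K-S,0) → 64.4263 41.1568 11.7575 0.0000 0.0000 0.0000
k=4: j=0 S=99.2891 intr=53.4709 cont=52.6410 V=53.4709[EX]; j=1 S=125.4445 intr=27.3155 cont=26.5713 V=27.3155[EX]; j=2 S=158.4900 intr=0.0000 cont=5.9599 V=5.9599[hold]; j=3 S=200.2406 intr=0.0000 cont=0.0000 V=0.0000[hold]; j=4 S=252.9894 intr=0.0000 cont=0.0000 V=0.0000[hold]  S*(4)=125.4445
k=3: j=0 S=111.6032 intr=41.1568 cont=40.3672 V=41.1568[EX]; j=1 S=141.0025 intr=11.7575 cont=16.7401 V=16.7401[hold]; j=2 S=178.1464 intr=0.0000 cont=3.0211 V=3.0211[hold]; j=3 S=225.0750 intr=0.0000 cont=0.0000 V=0.0000[hold]  S*(3)=111.6032
k=2: j=0 S=125.4445 intr=27.3155 cont=28.9905 V=28.9905[hold]; j=1 S=158.4900 intr=0.0000 cont=9.9525 V=9.9525[hold]; j=2 S=200.2406 intr=0.0000 cont=1.5314 V=1.5314[hold]  S*(2)=-
k=1: j=0 S=141.0025 intr=11.7575 cont=19.5277 V=19.5277[hold]; j=1 S=178.1464 intr=0.0000 cont=5.7885 V=5.7885[hold]  S*(1)=-
k=0: j=0 S=158.4900 intr=0.0000 cont=12.7092 V=12.7092[hold]  S*(0)=-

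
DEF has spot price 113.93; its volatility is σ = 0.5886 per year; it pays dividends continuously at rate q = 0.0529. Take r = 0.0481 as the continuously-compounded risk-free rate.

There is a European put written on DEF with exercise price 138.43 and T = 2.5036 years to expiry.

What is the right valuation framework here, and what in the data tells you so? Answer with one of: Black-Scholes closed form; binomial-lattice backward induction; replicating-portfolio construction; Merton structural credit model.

framework: Black-Scholes closed form

Key observation: everything needed for the exact continuous-time valuation of the European put on DEF (strike 138.43) is given, and no feature rules the closed form out.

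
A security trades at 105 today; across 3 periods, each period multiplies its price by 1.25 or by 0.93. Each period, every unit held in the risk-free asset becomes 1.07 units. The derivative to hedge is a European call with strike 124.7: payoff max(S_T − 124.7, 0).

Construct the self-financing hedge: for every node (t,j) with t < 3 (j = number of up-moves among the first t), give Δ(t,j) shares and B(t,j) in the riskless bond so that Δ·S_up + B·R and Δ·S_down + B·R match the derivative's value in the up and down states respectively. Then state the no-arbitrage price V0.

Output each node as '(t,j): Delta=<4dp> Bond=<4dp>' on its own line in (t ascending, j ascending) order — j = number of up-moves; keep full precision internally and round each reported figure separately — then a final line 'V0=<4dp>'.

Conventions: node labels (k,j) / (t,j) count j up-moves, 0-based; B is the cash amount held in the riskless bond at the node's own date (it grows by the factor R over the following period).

(0,0): Delta=0.6179 Bond=-52.0355
(1,0): Delta=0.3648 Bond=-30.9604
(1,1): Delta=0.8600 Bond=-87.4578
(2,0): Delta=0.0000 Bond=0.0000
(2,1): Delta=0.7137 Bond=-75.7204
(2,2): Delta=1.0000 Bond=-116.5421
V0=12.8448

The replicating-portfolio and risk-neutral prices coincide; use p* = (1.07−0.93)/(1.25−0.93) = 0.4375 for the latter.
Expiry values: V(3,0)=0.0000, V(3,1)=0.0000, V(3,2)=27.8781, V(3,3)=80.3781
Node (2,0) S=90.8145: V=(p*·0.0000+(1−p*)·0.0000)/1.07=0.0000; Δ=(0.0000−0.0000)/(113.5181−84.4575)=0.0000; B=V−Δ·S=0.0000
Node (2,1) S=122.0625: V=(p*·27.8781+(1−p*)·0.0000)/1.07=11.3988; Δ=(27.8781−0.0000)/(152.5781−113.5181)=0.7137; B=V−Δ·S=-75.7204
Node (2,2) S=164.0625: V=(p*·80.3781+(1−p*)·27.8781)/1.07=47.5204; Δ=(80.3781−27.8781)/(205.0781−152.5781)=1.0000; B=V−Δ·S=-116.5421
Node (1,0) S=97.6500: V=(p*·11.3988+(1−p*)·0.0000)/1.07=4.6607; Δ=(11.3988−0.0000)/(122.0625−90.8145)=0.3648; B=V−Δ·S=-30.9604
Node (1,1) S=131.2500: V=(p*·47.5204+(1−p*)·11.3988)/1.07=25.4224; Δ=(47.5204−11.3988)/(164.0625−122.0625)=0.8600; B=V−Δ·S=-87.4578
Node (0,0) S=105.0000: V=(p*·25.4224+(1−p*)·4.6607)/1.07=12.8448; Δ=(25.4224−4.6607)/(131.2500−97.6500)=0.6179; B=V−Δ·S=-52.0355
As a check, the time-0 holding Δ(0,0)·S0 + B(0,0) comes to 12.8448 — exactly V0.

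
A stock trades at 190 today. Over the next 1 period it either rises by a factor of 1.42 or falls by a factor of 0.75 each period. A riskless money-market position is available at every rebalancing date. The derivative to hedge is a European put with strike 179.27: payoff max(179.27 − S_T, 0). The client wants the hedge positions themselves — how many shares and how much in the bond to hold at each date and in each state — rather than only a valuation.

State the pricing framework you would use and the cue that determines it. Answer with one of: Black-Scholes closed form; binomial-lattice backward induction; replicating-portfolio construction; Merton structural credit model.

framework: replicating-portfolio construction

Key observation: a price alone would not answer the question — the per-node share/bond construction on the spot-190, 1.42/0.75 tree is required, and only the replicating-portfolio method yields it.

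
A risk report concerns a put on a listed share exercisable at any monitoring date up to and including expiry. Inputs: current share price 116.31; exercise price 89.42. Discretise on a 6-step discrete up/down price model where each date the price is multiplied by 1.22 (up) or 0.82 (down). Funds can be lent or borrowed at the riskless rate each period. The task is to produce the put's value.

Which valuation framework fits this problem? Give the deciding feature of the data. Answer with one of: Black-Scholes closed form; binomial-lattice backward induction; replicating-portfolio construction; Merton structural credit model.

framework: binomial-lattice backward induction

Key observation: the defining feature is the embedded early-exercise option across 6 discrete dates on the spot-116.31 tree; pricing the strike-89.42 put means working backward with an exercise test at every node.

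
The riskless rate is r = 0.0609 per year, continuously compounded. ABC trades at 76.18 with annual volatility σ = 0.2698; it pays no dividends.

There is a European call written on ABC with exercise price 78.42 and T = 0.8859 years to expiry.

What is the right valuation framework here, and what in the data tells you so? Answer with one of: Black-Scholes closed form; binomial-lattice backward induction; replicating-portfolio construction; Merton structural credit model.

framework: Black-Scholes closed form

Key observation: a European claim on ABC (strike 78.42) — a lognormal (GBM) underlying with constant rate and volatility — has an exact closed-form value; no lattice or capital structure is involved.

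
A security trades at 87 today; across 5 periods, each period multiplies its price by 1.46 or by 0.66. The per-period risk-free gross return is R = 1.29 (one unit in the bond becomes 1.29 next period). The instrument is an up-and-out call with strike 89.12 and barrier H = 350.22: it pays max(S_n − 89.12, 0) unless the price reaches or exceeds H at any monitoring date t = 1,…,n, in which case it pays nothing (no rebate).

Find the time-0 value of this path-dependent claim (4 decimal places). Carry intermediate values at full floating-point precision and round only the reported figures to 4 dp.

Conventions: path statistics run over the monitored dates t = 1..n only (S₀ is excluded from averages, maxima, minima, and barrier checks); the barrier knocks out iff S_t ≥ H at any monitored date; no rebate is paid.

price = 17.4990

Set p* = 0.7875 (from d < R < u); the path-dependent value is the discounted p*-expectation over all price paths.
Enumerate all 2^5 = 32 price paths (U = up ×1.46, D = down ×0.66); each path with k up-moves has probability p*^k·(1−p*)^(5−k).
DDDDD: M=57.4200, payoff=0.0000, prob=0.000433
UDDDD: M=127.0200, payoff=0.0000, prob=0.001606
DUDDD: M=83.8332, payoff=0.0000, prob=0.001606
UUDDD: M=185.4492, payoff=0.0000, prob=0.005951
DDUDD: M=57.4200, payoff=0.0000, prob=0.001606
UDUDD: M=127.0200, payoff=0.0000, prob=0.005951
DUUDD: M=122.3965, payoff=0.0000, prob=0.005951
UUUDD: M=270.7558, payoff=28.8212, prob=0.022053
DDDUD: M=57.4200, payoff=0.0000, prob=0.001606
UDDUD: M=127.0200, payoff=0.0000, prob=0.005951
DUDUD: M=83.8332, payoff=0.0000, prob=0.005951
UUDUD: M=185.4492, payoff=28.8212, prob=0.022053
DDUUD: M=80.7817, payoff=0.0000, prob=0.005951
UDUUD: M=178.6988, payoff=28.8212, prob=0.022053
DUUUD: M=178.6988, payoff=28.8212, prob=0.022053
UUUUD: M=395.3035, payoff=0.0000, prob=0.081726
DDDDU: M=57.4200, payoff=0.0000, prob=0.001606
UDDDU: M=127.0200, payoff=0.0000, prob=0.005951
DUDDU: M=83.8332, payoff=0.0000, prob=0.005951
UUDDU: M=185.4492, payoff=28.8212, prob=0.022053
DDUDU: M=57.4200, payoff=0.0000, prob=0.005951
UDUDU: M=127.0200, payoff=28.8212, prob=0.022053
DUUDU: M=122.3965, payoff=28.8212, prob=0.022053
UUUDU: M=270.7558, payoff=171.7803, prob=0.081726
DDDUU: M=57.4200, payoff=0.0000, prob=0.005951
UDDUU: M=127.0200, payoff=28.8212, prob=0.022053
DUDUU: M=117.9412, payoff=28.8212, prob=0.022053
UUDUU: M=260.9003, payoff=171.7803, prob=0.081726
DDUUU: M=117.9412, payoff=28.8212, prob=0.022053
UDUUU: M=260.9003, payoff=171.7803, prob=0.081726
DUUUU: M=260.9003, payoff=171.7803, prob=0.081726
UUUUU: M=577.1431, payoff=0.0000, prob=0.302868
Price = Σ prob·payoff / R^5 = 62.511771 / 3.572305 = 17.4990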